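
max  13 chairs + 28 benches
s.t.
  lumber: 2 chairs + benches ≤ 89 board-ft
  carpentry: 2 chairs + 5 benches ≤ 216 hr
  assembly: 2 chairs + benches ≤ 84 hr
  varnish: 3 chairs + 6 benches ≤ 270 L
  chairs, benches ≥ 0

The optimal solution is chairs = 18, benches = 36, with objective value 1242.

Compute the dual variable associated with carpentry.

Binding: carpentry and varnish. Non-binding: lumber (17 unused), assembly (12 unused).
Since lumber, assembly are not tight, their duals are 0.
The binding rows give the dual system: 2·y_carpentry + 3·y_varnish = 13 and 5·y_carpentry + 6·y_varnish = 28.
Solving: y_carpentry = 2, y_varnish = 3.
Shadow price of carpentry = 2.

2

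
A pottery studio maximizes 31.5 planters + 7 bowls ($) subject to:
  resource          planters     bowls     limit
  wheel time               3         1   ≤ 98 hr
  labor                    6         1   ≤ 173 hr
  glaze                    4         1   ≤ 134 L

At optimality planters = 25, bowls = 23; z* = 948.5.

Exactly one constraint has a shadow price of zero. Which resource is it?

glaze

wheel time: 98/98 (binding)
labor: 173/173 (binding)
glaze: 123/134 (slack 11)
By complementary slackness, a constraint with positive slack has shadow price 0 → glaze.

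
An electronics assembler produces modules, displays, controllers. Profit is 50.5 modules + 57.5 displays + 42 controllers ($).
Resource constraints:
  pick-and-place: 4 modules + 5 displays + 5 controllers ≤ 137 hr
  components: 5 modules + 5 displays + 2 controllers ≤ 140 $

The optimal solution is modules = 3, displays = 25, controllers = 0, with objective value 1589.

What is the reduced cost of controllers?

At the optimum: pick-and-place uses 137 of 137 (binding); components uses 140 of 140 (binding).
Dual feasibility on the basic columns requires 4·y_pick-and-place + 5·y_components = 50.5, 5·y_pick-and-place + 5·y_components = 57.5.
Solving: y_pick-and-place = 7, y_components = 4.5.
Reduced cost of controllers: c₃ − yᵀa₃ = 42 − (7·5 + 4.5·2) = 42 − 44 = -2.

-2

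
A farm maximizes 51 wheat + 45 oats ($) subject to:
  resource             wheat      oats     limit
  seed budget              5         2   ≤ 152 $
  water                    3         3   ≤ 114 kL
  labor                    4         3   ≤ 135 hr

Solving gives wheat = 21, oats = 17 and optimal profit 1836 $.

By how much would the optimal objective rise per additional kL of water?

At the optimum: seed budget uses 139 of 152 (slack = 13); water uses 114 of 114 (binding); labor uses 135 of 135 (binding).
By complementary slackness, y = 0 for the non-binding constraint.
Dual feasibility on the basic columns requires 3·y_water + 4·y_labor = 51, 3·y_water + 3·y_labor = 45.
Solving: y_water = 9, y_labor = 6.
Shadow price of water = 9.

9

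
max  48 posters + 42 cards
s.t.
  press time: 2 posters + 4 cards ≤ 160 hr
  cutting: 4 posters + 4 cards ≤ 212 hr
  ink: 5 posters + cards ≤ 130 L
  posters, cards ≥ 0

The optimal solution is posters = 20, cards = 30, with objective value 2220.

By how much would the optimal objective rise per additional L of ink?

At the optimum: press time uses 160 of 160 (binding); cutting uses 200 of 212 (slack = 12); ink uses 130 of 130 (binding).
By complementary slackness, y = 0 for the non-binding constraint.
Dual feasibility on the basic columns requires 2·y_press time + 5·y_ink = 48, 4·y_press time + 1·y_ink = 42.
→ y_press time = 9 and y_ink = 6.
Shadow price of ink = 6.

6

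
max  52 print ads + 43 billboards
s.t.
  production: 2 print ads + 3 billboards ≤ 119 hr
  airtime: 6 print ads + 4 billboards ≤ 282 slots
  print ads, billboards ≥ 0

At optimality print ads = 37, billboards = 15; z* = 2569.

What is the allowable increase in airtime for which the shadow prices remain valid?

Binding constraints: production, airtime. The basis is B = [[2,3],[6,4]] with det -10.
Per unit increase in airtime, x* moves by d = (0.3, -0.2).
The basis stays optimal until billboards reaches 0; allowable increase = 75 slots.

75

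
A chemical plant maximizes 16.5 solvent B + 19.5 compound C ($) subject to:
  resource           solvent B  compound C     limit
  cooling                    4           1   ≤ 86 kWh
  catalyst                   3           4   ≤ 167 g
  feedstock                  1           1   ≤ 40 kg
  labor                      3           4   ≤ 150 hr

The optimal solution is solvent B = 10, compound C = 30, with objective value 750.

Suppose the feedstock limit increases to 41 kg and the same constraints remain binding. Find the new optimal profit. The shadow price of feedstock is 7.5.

Δb = 1, so new z* = 750 + (7.5)·(1) = 750 + 7.5 = 757.5.

757.5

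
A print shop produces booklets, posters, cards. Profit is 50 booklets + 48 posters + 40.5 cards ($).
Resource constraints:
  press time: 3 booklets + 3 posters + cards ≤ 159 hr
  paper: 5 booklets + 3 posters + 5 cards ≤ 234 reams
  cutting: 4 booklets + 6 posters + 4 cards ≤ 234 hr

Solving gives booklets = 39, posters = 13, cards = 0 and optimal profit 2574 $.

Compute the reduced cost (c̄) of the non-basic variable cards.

Check each constraint at x*: press time 156/159 (slack 3); paper 234/234 (tight); cutting 234/234 (tight).
Since press time is not tight, its dual is 0.
The binding rows give the dual system: 5·y_paper + 4·y_cutting = 50 and 3·y_paper + 6·y_cutting = 48.
→ y_paper = 6 and y_cutting = 5.
Reduced cost of cards: c₃ − yᵀa₃ = 40.5 − (6·5 + 5·4) = 40.5 − 50 = -9.5.

-9.5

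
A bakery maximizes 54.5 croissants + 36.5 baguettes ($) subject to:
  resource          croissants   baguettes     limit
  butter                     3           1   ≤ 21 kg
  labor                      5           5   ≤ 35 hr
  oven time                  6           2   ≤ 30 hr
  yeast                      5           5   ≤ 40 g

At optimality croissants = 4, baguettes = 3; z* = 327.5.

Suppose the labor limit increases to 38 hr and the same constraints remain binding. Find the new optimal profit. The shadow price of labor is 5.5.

344

Δb = 3, so new z* = 327.5 + (5.5)·(3) = 327.5 + 16.5 = 344.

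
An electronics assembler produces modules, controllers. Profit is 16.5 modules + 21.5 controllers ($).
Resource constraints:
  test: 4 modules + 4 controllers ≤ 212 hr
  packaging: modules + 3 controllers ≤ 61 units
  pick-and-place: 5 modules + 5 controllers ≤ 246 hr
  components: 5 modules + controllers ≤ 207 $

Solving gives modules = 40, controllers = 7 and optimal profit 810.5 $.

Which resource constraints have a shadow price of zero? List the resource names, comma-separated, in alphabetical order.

test: 188/212 (slack 24)
packaging: 61/61 (binding)
pick-and-place: 235/246 (slack 11)
components: 207/207 (binding)
By complementary slackness, a constraint with positive slack has shadow price 0 → pick-and-place, test.

pick-and-place, test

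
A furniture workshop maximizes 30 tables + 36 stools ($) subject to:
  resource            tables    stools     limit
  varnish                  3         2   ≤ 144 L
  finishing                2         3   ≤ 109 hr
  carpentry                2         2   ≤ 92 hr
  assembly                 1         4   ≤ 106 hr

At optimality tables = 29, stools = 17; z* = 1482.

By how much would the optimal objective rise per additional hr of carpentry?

Check each constraint at x*: varnish 121/144 (slack 23); finishing 109/109 (tight); carpentry 92/92 (tight); assembly 97/106 (slack 9).
By complementary slackness, y = 0 for the non-binding constraints.
Dual feasibility on the basic columns requires 2·y_finishing + 2·y_carpentry = 30, 3·y_finishing + 2·y_carpentry = 36.
→ y_finishing = 6 and y_carpentry = 9.
Shadow price of carpentry = 9.

9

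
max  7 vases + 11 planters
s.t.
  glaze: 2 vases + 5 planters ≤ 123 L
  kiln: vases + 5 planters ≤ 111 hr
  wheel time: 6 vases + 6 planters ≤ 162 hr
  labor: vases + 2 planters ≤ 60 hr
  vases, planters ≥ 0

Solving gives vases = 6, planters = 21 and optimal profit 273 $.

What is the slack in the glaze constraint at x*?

glaze used = 2·6 + 5·21 = 117; slack = 123 − 117 = 6.

6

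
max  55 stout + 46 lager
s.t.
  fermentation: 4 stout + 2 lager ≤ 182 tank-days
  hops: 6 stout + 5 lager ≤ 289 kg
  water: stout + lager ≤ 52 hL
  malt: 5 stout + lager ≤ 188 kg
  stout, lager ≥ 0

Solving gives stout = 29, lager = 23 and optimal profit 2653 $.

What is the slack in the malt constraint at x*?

malt used = 5·29 + 1·23 = 168; slack = 188 − 168 = 20.

20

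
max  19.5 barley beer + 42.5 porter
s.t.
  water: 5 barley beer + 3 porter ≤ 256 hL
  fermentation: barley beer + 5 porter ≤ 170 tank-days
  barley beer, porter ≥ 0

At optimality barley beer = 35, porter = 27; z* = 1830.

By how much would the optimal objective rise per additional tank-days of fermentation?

7

At the optimum: water uses 256 of 256 (binding); fermentation uses 170 of 170 (binding).
From A_Bᵀ y = c: 5·y_water + 1·y_fermentation = 19.5; 3·y_water + 5·y_fermentation = 42.5.
Solving: y_water = 2.5, y_fermentation = 7.
Shadow price of fermentation = 7.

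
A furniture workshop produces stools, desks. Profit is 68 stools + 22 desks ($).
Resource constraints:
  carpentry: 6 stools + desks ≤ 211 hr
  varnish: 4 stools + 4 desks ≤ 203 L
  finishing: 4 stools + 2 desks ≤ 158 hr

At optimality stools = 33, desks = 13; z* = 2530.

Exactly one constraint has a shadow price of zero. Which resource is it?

carpentry: 211/211 (binding)
varnish: 184/203 (slack 19)
finishing: 158/158 (binding)
By complementary slackness, a constraint with positive slack has shadow price 0 → varnish.

varnish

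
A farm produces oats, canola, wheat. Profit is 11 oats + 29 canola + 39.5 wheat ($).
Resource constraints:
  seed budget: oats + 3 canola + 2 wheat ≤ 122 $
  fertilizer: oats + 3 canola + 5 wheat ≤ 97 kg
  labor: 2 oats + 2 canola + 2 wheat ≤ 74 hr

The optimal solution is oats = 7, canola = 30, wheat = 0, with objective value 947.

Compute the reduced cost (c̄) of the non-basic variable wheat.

Binding: fertilizer and labor. Non-binding: seed budget (25 unused).
Slack constraints have shadow price 0 (complementary slackness).
The binding rows give the dual system: 1·y_fertilizer + 2·y_labor = 11 and 3·y_fertilizer + 2·y_labor = 29.
This yields shadow prices y_fertilizer = 9, y_labor = 1.
Reduced cost of wheat: c₃ − yᵀa₃ = 39.5 − (9·5 + 1·2) = 39.5 − 47 = -7.5.

-7.5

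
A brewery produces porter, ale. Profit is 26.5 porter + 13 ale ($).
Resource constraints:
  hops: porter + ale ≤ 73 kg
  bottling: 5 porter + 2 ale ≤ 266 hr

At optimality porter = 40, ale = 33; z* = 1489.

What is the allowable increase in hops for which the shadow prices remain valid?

60

Binding constraints: hops, bottling. The basis is B = [[1,1],[5,2]] with det -3.
Per unit increase in hops, x* moves by d = (-0.6667, 1.6667).
The basis stays optimal until porter reaches 0; allowable increase = 60 kg.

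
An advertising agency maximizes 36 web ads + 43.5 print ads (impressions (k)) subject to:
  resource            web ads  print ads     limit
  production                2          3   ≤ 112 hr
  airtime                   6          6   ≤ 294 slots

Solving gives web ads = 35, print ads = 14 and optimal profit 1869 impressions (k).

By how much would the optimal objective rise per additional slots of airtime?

At the optimum: production uses 112 of 112 (binding); airtime uses 294 of 294 (binding).
The binding rows give the dual system: 2·y_production + 6·y_airtime = 36 and 3·y_production + 6·y_airtime = 43.5.
→ y_production = 7.5 and y_airtime = 3.5.
Shadow price of airtime = 3.5.

3.5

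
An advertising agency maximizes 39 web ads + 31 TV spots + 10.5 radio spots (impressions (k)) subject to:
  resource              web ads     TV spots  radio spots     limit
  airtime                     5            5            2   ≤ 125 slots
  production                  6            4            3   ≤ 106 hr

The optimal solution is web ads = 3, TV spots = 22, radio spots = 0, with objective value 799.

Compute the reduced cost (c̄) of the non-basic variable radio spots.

-7.5

At the optimum: airtime uses 125 of 125 (binding); production uses 106 of 106 (binding).
From A_Bᵀ y = c: 5·y_airtime + 6·y_production = 39; 5·y_airtime + 4·y_production = 31.
Solving: y_airtime = 3, y_production = 4.
Reduced cost of radio spots: c₃ − yᵀa₃ = 10.5 − (3·2 + 4·3) = 10.5 − 18 = -7.5.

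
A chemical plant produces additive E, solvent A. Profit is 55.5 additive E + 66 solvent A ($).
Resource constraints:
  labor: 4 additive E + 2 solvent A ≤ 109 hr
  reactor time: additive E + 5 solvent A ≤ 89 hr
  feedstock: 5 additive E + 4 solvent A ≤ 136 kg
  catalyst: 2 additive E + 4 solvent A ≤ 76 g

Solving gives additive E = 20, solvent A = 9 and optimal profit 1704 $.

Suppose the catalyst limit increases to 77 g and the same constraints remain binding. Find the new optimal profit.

1713

Binding: feedstock and catalyst. Non-binding: labor (11 unused), reactor time (24 unused).
Since labor, reactor time are not tight, their duals are 0.
From A_Bᵀ y = c: 5·y_feedstock + 2·y_catalyst = 55.5; 4·y_feedstock + 4·y_catalyst = 66.
Solving: y_feedstock = 7.5, y_catalyst = 9.
Δz = y_catalyst·Δb = 9 × (1) = 9, so new z* = 1704 + 9 = 1713.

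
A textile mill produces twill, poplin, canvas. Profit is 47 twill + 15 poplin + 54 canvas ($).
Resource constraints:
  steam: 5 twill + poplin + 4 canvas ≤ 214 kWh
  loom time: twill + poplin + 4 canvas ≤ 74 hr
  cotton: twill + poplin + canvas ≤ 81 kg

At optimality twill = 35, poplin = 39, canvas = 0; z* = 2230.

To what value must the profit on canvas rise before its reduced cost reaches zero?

60

Binding: steam and loom time. Non-binding: cotton (7 unused).
By complementary slackness, y = 0 for the non-binding constraint.
The binding rows give the dual system: 5·y_steam + 1·y_loom time = 47 and 1·y_steam + 1·y_loom time = 15.
This yields shadow prices y_steam = 8, y_loom time = 7.
canvas enters the basis when its profit ≥ yᵀa₃ = 8·4 + 7·4 = 60.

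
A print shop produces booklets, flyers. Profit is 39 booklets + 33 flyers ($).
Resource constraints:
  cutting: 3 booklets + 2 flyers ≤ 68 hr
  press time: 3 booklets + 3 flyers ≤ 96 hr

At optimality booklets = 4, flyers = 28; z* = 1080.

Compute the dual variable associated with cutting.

At the optimum: cutting uses 68 of 68 (binding); press time uses 96 of 96 (binding).
From A_Bᵀ y = c: 3·y_cutting + 3·y_press time = 39; 2·y_cutting + 3·y_press time = 33.
→ y_cutting = 6 and y_press time = 7.
Shadow price of cutting = 6.

6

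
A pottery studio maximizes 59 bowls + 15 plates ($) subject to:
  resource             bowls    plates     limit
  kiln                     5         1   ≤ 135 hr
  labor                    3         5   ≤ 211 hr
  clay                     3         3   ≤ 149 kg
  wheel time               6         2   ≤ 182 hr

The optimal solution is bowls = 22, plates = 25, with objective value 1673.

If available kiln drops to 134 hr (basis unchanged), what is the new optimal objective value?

At the optimum: kiln uses 135 of 135 (binding); labor uses 191 of 211 (slack = 20); clay uses 141 of 149 (slack = 8); wheel time uses 182 of 182 (binding).
Slack constraints have shadow price 0 (complementary slackness).
The binding rows give the dual system: 5·y_kiln + 6·y_wheel time = 59 and 1·y_kiln + 2·y_wheel time = 15.
Solving: y_kiln = 7, y_wheel time = 4.
Δz = y_kiln·Δb = 7 × (-1) = -7, so new z* = 1673 − 7 = 1666.

1666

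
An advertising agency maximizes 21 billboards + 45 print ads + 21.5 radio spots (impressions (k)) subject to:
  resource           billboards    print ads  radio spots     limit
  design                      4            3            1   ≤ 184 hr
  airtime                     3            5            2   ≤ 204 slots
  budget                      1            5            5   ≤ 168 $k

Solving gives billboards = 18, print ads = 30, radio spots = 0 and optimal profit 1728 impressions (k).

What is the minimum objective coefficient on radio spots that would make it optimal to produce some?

Binding: airtime and budget. Non-binding: design (22 unused).
By complementary slackness, y = 0 for the non-binding constraint.
Dual feasibility on the basic columns requires 3·y_airtime + 1·y_budget = 21, 5·y_airtime + 5·y_budget = 45.
→ y_airtime = 6 and y_budget = 3.
radio spots enters the basis when its profit ≥ yᵀa₃ = 6·2 + 3·5 = 27.

27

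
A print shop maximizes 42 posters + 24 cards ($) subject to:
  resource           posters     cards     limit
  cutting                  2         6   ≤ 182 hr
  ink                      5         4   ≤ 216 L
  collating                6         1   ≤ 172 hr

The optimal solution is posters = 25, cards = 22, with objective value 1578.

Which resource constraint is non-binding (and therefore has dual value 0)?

cutting: 182/182 (binding)
ink: 213/216 (slack 3)
collating: 172/172 (binding)
By complementary slackness, a constraint with positive slack has shadow price 0 → ink.

ink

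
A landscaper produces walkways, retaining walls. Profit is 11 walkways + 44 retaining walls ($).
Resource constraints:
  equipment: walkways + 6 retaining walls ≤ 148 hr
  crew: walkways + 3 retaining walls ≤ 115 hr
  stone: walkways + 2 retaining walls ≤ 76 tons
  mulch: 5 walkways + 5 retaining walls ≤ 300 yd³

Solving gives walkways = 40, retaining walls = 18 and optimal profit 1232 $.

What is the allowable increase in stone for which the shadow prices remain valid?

1.6

Binding constraints: equipment, stone. The basis is B = [[1,6],[1,2]] with det -4.
Per unit increase in stone, x* moves by d = (1.5, -0.25).
The basis stays optimal until mulch becomes binding; allowable increase = 1.6 tons.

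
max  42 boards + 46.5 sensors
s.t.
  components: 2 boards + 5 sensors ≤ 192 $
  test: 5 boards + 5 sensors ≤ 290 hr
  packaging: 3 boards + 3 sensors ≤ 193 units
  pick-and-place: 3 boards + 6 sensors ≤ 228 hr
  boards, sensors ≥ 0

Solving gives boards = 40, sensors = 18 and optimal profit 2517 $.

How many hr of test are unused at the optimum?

test used = 5·40 + 5·18 = 290; slack = 290 − 290 = 0.

0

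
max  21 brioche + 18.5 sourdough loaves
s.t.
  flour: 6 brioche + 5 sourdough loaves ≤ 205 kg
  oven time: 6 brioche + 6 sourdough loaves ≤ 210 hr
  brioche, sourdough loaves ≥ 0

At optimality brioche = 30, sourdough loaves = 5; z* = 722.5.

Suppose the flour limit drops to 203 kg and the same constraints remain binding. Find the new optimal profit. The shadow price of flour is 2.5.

Δb = -2, so new z* = 722.5 + (2.5)·(-2) = 722.5 − 5 = 717.5.

717.5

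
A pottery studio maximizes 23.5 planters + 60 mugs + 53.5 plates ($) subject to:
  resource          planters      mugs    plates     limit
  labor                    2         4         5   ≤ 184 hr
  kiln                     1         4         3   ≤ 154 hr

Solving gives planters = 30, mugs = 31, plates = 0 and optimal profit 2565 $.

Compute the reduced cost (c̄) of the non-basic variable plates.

-8.5

At the optimum: labor uses 184 of 184 (binding); kiln uses 154 of 154 (binding).
From A_Bᵀ y = c: 2·y_labor + 1·y_kiln = 23.5; 4·y_labor + 4·y_kiln = 60.
This yields shadow prices y_labor = 8.5, y_kiln = 6.5.
Reduced cost of plates: c₃ − yᵀa₃ = 53.5 − (8.5·5 + 6.5·3) = 53.5 − 62 = -8.5.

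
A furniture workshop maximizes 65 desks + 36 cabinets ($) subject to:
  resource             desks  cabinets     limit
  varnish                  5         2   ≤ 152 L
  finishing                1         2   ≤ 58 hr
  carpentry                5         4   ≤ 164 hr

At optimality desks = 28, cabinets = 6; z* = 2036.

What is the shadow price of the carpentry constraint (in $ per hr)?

5

At the optimum: varnish uses 152 of 152 (binding); finishing uses 40 of 58 (slack = 18); carpentry uses 164 of 164 (binding).
Slack constraints have shadow price 0 (complementary slackness).
From A_Bᵀ y = c: 5·y_varnish + 5·y_carpentry = 65; 2·y_varnish + 4·y_carpentry = 36.
This yields shadow prices y_varnish = 8, y_carpentry = 5.
Shadow price of carpentry = 5.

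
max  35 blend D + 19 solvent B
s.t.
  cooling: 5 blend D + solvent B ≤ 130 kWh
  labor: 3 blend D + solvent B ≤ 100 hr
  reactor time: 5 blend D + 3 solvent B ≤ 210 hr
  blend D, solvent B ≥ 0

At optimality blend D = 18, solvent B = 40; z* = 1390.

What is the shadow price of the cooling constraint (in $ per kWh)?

1

Check each constraint at x*: cooling 130/130 (tight); labor 94/100 (slack 6); reactor time 210/210 (tight).
Since labor is not tight, its dual is 0.
From A_Bᵀ y = c: 5·y_cooling + 5·y_reactor time = 35; 1·y_cooling + 3·y_reactor time = 19.
→ y_cooling = 1 and y_reactor time = 6.
Shadow price of cooling = 1.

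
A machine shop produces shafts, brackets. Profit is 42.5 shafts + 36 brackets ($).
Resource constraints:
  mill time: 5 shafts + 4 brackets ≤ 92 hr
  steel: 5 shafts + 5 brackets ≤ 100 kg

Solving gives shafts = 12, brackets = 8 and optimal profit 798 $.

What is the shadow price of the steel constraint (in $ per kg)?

Both mill time and steel are binding at x*.
Dual feasibility on the basic columns requires 5·y_mill time + 5·y_steel = 42.5, 4·y_mill time + 5·y_steel = 36.
This yields shadow prices y_mill time = 6.5, y_steel = 2.
Shadow price of steel = 2.

2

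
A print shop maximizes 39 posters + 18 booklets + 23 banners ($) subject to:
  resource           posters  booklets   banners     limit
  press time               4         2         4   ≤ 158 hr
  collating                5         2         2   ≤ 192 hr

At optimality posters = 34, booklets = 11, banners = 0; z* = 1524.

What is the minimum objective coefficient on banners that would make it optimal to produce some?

Both press time and collating are binding at x*.
From A_Bᵀ y = c: 4·y_press time + 5·y_collating = 39; 2·y_press time + 2·y_collating = 18.
→ y_press time = 6 and y_collating = 3.
banners enters the basis when its profit ≥ yᵀa₃ = 6·4 + 3·2 = 30.

30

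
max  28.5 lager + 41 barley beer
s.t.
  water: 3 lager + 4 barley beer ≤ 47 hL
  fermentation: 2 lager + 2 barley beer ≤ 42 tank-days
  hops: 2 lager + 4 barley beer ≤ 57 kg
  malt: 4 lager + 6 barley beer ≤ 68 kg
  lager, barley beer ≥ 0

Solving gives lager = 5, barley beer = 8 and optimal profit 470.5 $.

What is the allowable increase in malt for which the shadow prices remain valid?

Binding constraints: water, malt. The basis is B = [[3,4],[4,6]] with det 2.
Per unit increase in malt, x* moves by d = (-2, 1.5).
The basis stays optimal until lager reaches 0; allowable increase = 2.5 kg.

2.5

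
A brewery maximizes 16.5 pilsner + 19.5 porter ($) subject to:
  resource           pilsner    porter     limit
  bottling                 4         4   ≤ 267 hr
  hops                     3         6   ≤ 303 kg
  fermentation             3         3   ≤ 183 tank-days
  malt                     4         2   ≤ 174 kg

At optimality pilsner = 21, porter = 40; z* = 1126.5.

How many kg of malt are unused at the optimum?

10

malt used = 4·21 + 2·40 = 164; slack = 174 − 164 = 10.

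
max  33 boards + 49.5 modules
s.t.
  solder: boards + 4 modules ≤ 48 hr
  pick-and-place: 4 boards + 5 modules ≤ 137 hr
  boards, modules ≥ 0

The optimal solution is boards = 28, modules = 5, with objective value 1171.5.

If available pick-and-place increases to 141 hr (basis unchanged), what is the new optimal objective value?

At the optimum: solder uses 48 of 48 (binding); pick-and-place uses 137 of 137 (binding).
The binding rows give the dual system: 1·y_solder + 4·y_pick-and-place = 33 and 4·y_solder + 5·y_pick-and-place = 49.5.
→ y_solder = 3 and y_pick-and-place = 7.5.
Δz = y_pick-and-place·Δb = 7.5 × (4) = 30, so new z* = 1171.5 + 30 = 1201.5.

1201.5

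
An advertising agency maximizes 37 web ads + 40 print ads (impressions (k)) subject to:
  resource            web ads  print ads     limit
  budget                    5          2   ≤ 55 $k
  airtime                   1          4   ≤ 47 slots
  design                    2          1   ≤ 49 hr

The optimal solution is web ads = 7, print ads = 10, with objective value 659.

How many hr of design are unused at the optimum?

design used = 2·7 + 1·10 = 24; slack = 49 − 24 = 25.

25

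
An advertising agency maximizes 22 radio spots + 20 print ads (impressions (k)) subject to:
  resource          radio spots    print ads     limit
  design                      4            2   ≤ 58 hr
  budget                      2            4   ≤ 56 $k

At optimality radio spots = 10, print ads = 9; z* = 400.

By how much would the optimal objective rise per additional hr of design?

Both design and budget are binding at x*.
The binding rows give the dual system: 4·y_design + 2·y_budget = 22 and 2·y_design + 4·y_budget = 20.
This yields shadow prices y_design = 4, y_budget = 3.
Shadow price of design = 4.

4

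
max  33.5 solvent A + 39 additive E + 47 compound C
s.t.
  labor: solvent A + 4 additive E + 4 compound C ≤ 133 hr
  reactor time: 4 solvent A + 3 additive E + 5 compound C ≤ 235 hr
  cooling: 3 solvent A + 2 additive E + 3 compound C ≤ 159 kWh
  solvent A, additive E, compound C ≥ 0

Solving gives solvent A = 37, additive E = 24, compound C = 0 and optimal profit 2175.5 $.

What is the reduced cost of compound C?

At the optimum: labor uses 133 of 133 (binding); reactor time uses 220 of 235 (slack = 15); cooling uses 159 of 159 (binding).
By complementary slackness, y = 0 for the non-binding constraint.
The binding rows give the dual system: 1·y_labor + 3·y_cooling = 33.5 and 4·y_labor + 2·y_cooling = 39.
→ y_labor = 5 and y_cooling = 9.5.
Reduced cost of compound C: c₃ − yᵀa₃ = 47 − (5·4 + 9.5·3) = 47 − 48.5 = -1.5.

-1.5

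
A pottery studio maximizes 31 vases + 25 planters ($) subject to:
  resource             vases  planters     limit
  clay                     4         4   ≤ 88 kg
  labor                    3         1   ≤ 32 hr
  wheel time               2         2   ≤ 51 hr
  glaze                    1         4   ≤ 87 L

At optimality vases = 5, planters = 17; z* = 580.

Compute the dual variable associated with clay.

At the optimum: clay uses 88 of 88 (binding); labor uses 32 of 32 (binding); wheel time uses 44 of 51 (slack = 7); glaze uses 73 of 87 (slack = 14).
Slack constraints have shadow price 0 (complementary slackness).
The binding rows give the dual system: 4·y_clay + 3·y_labor = 31 and 4·y_clay + 1·y_labor = 25.
This yields shadow prices y_clay = 5.5, y_labor = 3.
Shadow price of clay = 5.5.

5.5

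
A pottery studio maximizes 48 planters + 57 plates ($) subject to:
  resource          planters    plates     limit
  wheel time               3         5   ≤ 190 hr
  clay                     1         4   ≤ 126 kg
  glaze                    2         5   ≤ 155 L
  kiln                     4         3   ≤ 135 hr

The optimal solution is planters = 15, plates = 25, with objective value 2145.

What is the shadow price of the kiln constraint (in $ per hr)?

At the optimum: wheel time uses 170 of 190 (slack = 20); clay uses 115 of 126 (slack = 11); glaze uses 155 of 155 (binding); kiln uses 135 of 135 (binding).
Slack constraints have shadow price 0 (complementary slackness).
The binding rows give the dual system: 2·y_glaze + 4·y_kiln = 48 and 5·y_glaze + 3·y_kiln = 57.
→ y_glaze = 6 and y_kiln = 9.
Shadow price of kiln = 9.

9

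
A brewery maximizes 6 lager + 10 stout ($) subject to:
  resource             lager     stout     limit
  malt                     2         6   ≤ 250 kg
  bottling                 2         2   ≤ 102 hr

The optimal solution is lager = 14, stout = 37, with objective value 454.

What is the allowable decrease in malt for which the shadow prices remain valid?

Binding constraints: malt, bottling. The basis is B = [[2,6],[2,2]] with det -8.
Per unit decrease in malt, x* moves by d = (0.25, -0.25).
The basis stays optimal until stout reaches 0; allowable decrease = 148 kg.

148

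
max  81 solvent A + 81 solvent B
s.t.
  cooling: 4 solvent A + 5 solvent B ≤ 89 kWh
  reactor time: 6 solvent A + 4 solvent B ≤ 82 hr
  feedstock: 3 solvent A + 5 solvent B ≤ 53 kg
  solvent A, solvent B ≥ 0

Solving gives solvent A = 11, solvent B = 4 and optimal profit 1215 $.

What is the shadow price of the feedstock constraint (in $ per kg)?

Binding: reactor time and feedstock. Non-binding: cooling (25 unused).
By complementary slackness, y = 0 for the non-binding constraint.
The binding rows give the dual system: 6·y_reactor time + 3·y_feedstock = 81 and 4·y_reactor time + 5·y_feedstock = 81.
→ y_reactor time = 9 and y_feedstock = 9.
Shadow price of feedstock = 9.

9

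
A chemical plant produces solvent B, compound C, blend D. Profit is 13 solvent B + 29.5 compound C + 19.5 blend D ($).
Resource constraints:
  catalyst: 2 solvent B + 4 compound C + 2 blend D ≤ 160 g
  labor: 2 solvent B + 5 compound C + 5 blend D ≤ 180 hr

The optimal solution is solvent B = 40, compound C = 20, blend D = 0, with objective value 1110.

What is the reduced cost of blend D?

Both catalyst and labor are binding at x*.
From A_Bᵀ y = c: 2·y_catalyst + 2·y_labor = 13; 4·y_catalyst + 5·y_labor = 29.5.
→ y_catalyst = 3 and y_labor = 3.5.
Reduced cost of blend D: c₃ − yᵀa₃ = 19.5 − (3·2 + 3.5·5) = 19.5 − 23.5 = -4.

-4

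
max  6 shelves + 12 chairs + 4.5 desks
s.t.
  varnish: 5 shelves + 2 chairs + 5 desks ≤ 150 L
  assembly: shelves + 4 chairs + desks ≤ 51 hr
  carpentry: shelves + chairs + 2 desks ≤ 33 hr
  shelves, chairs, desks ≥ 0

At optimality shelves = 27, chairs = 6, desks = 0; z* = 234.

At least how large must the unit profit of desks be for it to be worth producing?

Check each constraint at x*: varnish 147/150 (slack 3); assembly 51/51 (tight); carpentry 33/33 (tight).
Slack constraints have shadow price 0 (complementary slackness).
From A_Bᵀ y = c: 1·y_assembly + 1·y_carpentry = 6; 4·y_assembly + 1·y_carpentry = 12.
Solving: y_assembly = 2, y_carpentry = 4.
desks enters the basis when its profit ≥ yᵀa₃ = 2·1 + 4·2 = 10.

10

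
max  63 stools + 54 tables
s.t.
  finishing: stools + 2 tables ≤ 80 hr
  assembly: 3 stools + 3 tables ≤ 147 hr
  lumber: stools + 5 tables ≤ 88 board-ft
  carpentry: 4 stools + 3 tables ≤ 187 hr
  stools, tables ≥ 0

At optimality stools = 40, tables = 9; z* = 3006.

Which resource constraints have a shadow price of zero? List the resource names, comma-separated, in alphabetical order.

finishing, lumber

finishing: 58/80 (slack 22)
assembly: 147/147 (binding)
lumber: 85/88 (slack 3)
carpentry: 187/187 (binding)
By complementary slackness, a constraint with positive slack has shadow price 0 → finishing, lumber.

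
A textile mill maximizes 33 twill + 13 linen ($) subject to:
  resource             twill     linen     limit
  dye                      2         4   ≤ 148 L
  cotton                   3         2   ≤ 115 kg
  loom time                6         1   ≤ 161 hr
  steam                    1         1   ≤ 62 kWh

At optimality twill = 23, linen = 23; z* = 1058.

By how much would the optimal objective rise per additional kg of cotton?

At the optimum: dye uses 138 of 148 (slack = 10); cotton uses 115 of 115 (binding); loom time uses 161 of 161 (binding); steam uses 46 of 62 (slack = 16).
Slack constraints have shadow price 0 (complementary slackness).
Dual feasibility on the basic columns requires 3·y_cotton + 6·y_loom time = 33, 2·y_cotton + 1·y_loom time = 13.
Solving: y_cotton = 5, y_loom time = 3.
Shadow price of cotton = 5.

5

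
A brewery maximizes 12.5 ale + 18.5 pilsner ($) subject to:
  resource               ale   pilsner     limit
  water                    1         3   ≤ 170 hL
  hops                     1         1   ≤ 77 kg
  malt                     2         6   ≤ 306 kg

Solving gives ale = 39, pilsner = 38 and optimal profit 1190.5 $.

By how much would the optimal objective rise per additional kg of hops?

9.5

Binding: hops and malt. Non-binding: water (17 unused).
By complementary slackness, y = 0 for the non-binding constraint.
Dual feasibility on the basic columns requires 1·y_hops + 2·y_malt = 12.5, 1·y_hops + 6·y_malt = 18.5.
→ y_hops = 9.5 and y_malt = 1.5.
Shadow price of hops = 9.5.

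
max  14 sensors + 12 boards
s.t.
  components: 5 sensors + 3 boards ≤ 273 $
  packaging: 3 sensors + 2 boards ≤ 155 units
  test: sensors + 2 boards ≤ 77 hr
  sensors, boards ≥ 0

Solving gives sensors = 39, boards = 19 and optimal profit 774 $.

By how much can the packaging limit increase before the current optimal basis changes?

12

Binding constraints: packaging, test. The basis is B = [[3,2],[1,2]] with det 4.
Per unit increase in packaging, x* moves by d = (0.5, -0.25).
The basis stays optimal until components becomes binding; allowable increase = 12 units.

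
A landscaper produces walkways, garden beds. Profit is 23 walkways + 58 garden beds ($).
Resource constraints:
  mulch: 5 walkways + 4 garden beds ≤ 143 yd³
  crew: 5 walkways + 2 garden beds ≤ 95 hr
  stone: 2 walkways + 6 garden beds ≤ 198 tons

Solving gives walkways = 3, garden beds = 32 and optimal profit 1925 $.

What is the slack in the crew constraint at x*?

crew used = 5·3 + 2·32 = 79; slack = 95 − 79 = 16.

16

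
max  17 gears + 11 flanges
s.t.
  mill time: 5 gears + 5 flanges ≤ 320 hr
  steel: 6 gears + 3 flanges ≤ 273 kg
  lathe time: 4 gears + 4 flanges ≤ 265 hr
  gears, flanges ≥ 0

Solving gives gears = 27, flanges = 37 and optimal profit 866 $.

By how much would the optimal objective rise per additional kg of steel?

Binding: mill time and steel. Non-binding: lathe time (9 unused).
Slack constraints have shadow price 0 (complementary slackness).
Dual feasibility on the basic columns requires 5·y_mill time + 6·y_steel = 17, 5·y_mill time + 3·y_steel = 11.
This yields shadow prices y_mill time = 1, y_steel = 2.
Shadow price of steel = 2.

2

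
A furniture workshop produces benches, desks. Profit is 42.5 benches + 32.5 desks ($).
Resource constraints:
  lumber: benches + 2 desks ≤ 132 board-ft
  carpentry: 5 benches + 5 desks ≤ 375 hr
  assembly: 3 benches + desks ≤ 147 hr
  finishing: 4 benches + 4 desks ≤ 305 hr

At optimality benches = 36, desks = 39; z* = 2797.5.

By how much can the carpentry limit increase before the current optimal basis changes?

Binding constraints: carpentry, assembly. The basis is B = [[5,5],[3,1]] with det -10.
Per unit increase in carpentry, x* moves by d = (-0.1, 0.3).
The basis stays optimal until finishing becomes binding; allowable increase = 6.25 hr.

6.25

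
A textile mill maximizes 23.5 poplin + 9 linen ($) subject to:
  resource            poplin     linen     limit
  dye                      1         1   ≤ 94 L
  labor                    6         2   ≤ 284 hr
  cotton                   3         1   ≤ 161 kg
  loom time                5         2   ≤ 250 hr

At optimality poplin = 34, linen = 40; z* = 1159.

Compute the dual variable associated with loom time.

Binding: labor and loom time. Non-binding: dye (20 unused), cotton (19 unused).
Slack constraints have shadow price 0 (complementary slackness).
The binding rows give the dual system: 6·y_labor + 5·y_loom time = 23.5 and 2·y_labor + 2·y_loom time = 9.
→ y_labor = 1 and y_loom time = 3.5.
Shadow price of loom time = 3.5.

3.5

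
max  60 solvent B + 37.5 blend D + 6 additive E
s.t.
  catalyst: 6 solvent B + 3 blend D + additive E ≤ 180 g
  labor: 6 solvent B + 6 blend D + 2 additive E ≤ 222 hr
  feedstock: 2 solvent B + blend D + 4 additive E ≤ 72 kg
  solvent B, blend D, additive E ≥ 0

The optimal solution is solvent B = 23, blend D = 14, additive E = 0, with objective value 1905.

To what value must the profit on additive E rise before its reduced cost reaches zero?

Check each constraint at x*: catalyst 180/180 (tight); labor 222/222 (tight); feedstock 60/72 (slack 12).
Slack constraints have shadow price 0 (complementary slackness).
Dual feasibility on the basic columns requires 6·y_catalyst + 6·y_labor = 60, 3·y_catalyst + 6·y_labor = 37.5.
This yields shadow prices y_catalyst = 7.5, y_labor = 2.5.
additive E enters the basis when its profit ≥ yᵀa₃ = 7.5·1 + 2.5·2 = 12.5.

12.5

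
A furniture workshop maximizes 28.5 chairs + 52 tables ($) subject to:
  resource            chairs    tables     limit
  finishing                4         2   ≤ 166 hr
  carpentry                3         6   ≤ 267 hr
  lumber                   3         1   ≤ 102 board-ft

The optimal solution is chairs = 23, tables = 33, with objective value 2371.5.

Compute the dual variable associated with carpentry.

8.5

Binding: carpentry and lumber. Non-binding: finishing (8 unused).
Slack constraints have shadow price 0 (complementary slackness).
From A_Bᵀ y = c: 3·y_carpentry + 3·y_lumber = 28.5; 6·y_carpentry + 1·y_lumber = 52.
This yields shadow prices y_carpentry = 8.5, y_lumber = 1.
Shadow price of carpentry = 8.5.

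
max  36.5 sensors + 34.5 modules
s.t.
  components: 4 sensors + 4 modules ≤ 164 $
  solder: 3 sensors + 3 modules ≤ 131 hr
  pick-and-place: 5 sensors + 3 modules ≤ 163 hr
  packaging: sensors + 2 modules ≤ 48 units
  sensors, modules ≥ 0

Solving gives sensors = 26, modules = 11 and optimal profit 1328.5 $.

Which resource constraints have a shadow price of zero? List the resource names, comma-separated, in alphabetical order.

components, solder

components: 148/164 (slack 16)
solder: 111/131 (slack 20)
pick-and-place: 163/163 (binding)
packaging: 48/48 (binding)
By complementary slackness, a constraint with positive slack has shadow price 0 → components, solder.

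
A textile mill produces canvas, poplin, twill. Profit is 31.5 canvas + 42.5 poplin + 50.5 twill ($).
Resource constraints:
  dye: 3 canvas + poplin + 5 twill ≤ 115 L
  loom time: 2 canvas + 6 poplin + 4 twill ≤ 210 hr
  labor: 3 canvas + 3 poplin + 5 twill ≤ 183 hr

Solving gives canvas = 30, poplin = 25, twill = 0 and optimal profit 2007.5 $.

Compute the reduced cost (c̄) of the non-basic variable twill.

-6

Check each constraint at x*: dye 115/115 (tight); loom time 210/210 (tight); labor 165/183 (slack 18).
By complementary slackness, y = 0 for the non-binding constraint.
From A_Bᵀ y = c: 3·y_dye + 2·y_loom time = 31.5; 1·y_dye + 6·y_loom time = 42.5.
Solving: y_dye = 6.5, y_loom time = 6.
Reduced cost of twill: c₃ − yᵀa₃ = 50.5 − (6.5·5 + 6·4) = 50.5 − 56.5 = -6.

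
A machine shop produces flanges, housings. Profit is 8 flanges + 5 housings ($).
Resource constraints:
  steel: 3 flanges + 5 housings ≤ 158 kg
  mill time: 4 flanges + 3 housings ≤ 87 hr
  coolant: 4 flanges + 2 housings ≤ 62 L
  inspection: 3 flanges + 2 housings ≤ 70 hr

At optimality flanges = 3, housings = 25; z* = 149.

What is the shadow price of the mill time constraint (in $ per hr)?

1

Check each constraint at x*: steel 134/158 (slack 24); mill time 87/87 (tight); coolant 62/62 (tight); inspection 59/70 (slack 11).
By complementary slackness, y = 0 for the non-binding constraints.
Dual feasibility on the basic columns requires 4·y_mill time + 4·y_coolant = 8, 3·y_mill time + 2·y_coolant = 5.
Solving: y_mill time = 1, y_coolant = 1.
Shadow price of mill time = 1.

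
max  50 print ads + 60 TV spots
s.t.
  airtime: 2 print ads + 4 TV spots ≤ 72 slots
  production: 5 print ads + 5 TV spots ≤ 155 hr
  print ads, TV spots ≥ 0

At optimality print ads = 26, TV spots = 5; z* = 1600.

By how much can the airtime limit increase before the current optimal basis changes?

Binding constraints: airtime, production. The basis is B = [[2,4],[5,5]] with det -10.
Per unit increase in airtime, x* moves by d = (-0.5, 0.5).
The basis stays optimal until print ads reaches 0; allowable increase = 52 slots.

52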